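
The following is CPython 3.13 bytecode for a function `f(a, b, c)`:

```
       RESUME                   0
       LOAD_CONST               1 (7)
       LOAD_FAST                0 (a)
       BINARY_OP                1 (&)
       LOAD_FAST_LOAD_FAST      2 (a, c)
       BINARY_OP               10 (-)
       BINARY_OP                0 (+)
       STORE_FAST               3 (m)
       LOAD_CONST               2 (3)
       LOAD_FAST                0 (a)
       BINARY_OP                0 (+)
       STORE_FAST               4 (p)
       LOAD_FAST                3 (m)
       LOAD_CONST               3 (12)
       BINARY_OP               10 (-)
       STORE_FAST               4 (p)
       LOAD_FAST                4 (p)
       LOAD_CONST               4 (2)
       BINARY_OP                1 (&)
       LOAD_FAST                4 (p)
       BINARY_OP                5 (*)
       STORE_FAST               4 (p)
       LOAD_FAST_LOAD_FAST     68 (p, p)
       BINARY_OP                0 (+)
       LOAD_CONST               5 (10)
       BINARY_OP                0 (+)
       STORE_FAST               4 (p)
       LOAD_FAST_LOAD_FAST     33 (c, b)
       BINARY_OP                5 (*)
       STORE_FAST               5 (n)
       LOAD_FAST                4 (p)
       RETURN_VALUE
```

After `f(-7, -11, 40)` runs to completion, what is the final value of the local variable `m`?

-46

LOAD_CONST → push 7. Stack: [7]
LOAD_FAST a → push -7. Stack: [7, -7]
BINARY_OP & → 7 & -7 = 1. Stack: [1]
LOAD_FAST_LOAD_FAST a,c → push -7,40. Stack: [1, -7, 40]
BINARY_OP - → -7 - 40 = -47. Stack: [1, -47]
BINARY_OP + → 1 + -47 = -46. Stack: [-46]
STORE_FAST m → m=-46. Stack: []
LOAD_CONST → push 3. Stack: [3]
LOAD_FAST a → push -7. Stack: [3, -7]
BINARY_OP + → 3 + -7 = -4. Stack: [-4]
STORE_FAST p → p=-4. Stack: []
LOAD_FAST m → push -46. Stack: [-46]
LOAD_CONST → push 12. Stack: [-46, 12]
BINARY_OP - → -46 - 12 = -58. Stack: [-58]
STORE_FAST p → p=-58. Stack: []
LOAD_FAST p → push -58. Stack: [-58]
LOAD_CONST → push 2. Stack: [-58, 2]
BINARY_OP & → -58 & 2 = 2. Stack: [2]
LOAD_FAST p → push -58. Stack: [2, -58]
BINARY_OP * → 2 * -58 = -116. Stack: [-116]
STORE_FAST p → p=-116. Stack: []
LOAD_FAST_LOAD_FAST p,p → push -116,-116. Stack: [-116, -116]
BINARY_OP + → -116 + -116 = -232. Stack: [-232]
LOAD_CONST → push 10. Stack: [-232, 10]
BINARY_OP + → -232 + 10 = -222. Stack: [-222]
STORE_FAST p → p=-222. Stack: []
LOAD_FAST_LOAD_FAST c,b → push 40,-11. Stack: [40, -11]
BINARY_OP * → 40 * -11 = -440. Stack: [-440]
STORE_FAST n → n=-440. Stack: []
LOAD_FAST p → push -222. Stack: [-222]
RETURN_VALUE → return -222.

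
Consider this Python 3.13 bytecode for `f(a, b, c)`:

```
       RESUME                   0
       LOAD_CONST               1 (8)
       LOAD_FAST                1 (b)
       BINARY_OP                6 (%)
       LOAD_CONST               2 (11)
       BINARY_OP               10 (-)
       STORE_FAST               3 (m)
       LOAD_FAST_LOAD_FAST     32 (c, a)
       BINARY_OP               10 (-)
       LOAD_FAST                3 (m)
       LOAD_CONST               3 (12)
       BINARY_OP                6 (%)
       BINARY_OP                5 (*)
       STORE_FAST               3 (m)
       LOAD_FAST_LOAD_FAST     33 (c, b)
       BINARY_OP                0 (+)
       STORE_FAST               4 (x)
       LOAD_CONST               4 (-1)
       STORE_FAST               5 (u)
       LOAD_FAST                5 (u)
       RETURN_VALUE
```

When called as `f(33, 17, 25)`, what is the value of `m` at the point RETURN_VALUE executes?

LOAD_CONST → push 8. Stack: [8]
LOAD_FAST b → push 17. Stack: [8, 17]
BINARY_OP % → 8 % 17 = 8. Stack: [8]
LOAD_CONST → push 11. Stack: [8, 11]
BINARY_OP - → 8 - 11 = -3. Stack: [-3]
STORE_FAST m → m=-3. Stack: []
LOAD_FAST_LOAD_FAST c,a → push 25,33. Stack: [25, 33]
BINARY_OP - → 25 - 33 = -8. Stack: [-8]
LOAD_FAST m → push -3. Stack: [-8, -3]
LOAD_CONST → push 12. Stack: [-8, -3, 12]
BINARY_OP % → -3 % 12 = 9. Stack: [-8, 9]
BINARY_OP * → -8 * 9 = -72. Stack: [-72]
STORE_FAST m → m=-72. Stack: []
LOAD_FAST_LOAD_FAST c,b → push 25,17. Stack: [25, 17]
BINARY_OP + → 25 + 17 = 42. Stack: [42]
STORE_FAST x → x=42. Stack: []
LOAD_CONST → push -1. Stack: [-1]
STORE_FAST u → u=-1. Stack: []
LOAD_FAST u → push -1. Stack: [-1]
RETURN_VALUE → return -1.

-72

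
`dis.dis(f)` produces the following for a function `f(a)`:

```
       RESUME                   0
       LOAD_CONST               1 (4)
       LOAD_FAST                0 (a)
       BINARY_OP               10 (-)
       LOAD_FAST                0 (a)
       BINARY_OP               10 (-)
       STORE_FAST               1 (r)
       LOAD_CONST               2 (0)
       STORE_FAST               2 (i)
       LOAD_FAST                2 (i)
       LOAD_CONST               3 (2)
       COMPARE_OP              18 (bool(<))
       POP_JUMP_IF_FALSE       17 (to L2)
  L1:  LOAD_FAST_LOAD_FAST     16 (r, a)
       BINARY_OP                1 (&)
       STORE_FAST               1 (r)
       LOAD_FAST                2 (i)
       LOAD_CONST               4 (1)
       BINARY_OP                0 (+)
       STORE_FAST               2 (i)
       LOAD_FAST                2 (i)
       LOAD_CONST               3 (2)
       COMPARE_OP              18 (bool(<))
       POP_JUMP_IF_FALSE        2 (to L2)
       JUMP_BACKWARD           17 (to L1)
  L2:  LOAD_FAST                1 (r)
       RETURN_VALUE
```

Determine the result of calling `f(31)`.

LOAD_CONST → push 4. Stack: [4]
LOAD_FAST a → push 31. Stack: [4, 31]
BINARY_OP - → 4 - 31 = -27. Stack: [-27]
LOAD_FAST a → push 31. Stack: [-27, 31]
BINARY_OP - → -27 - 31 = -58. Stack: [-58]
STORE_FAST r → r=-58. Stack: []
LOAD_CONST → push 0. Stack: [0]
STORE_FAST i → i=0. Stack: []
LOAD_FAST i → push 0. Stack: [0]
LOAD_CONST → push 2. Stack: [0, 2]
COMPARE_OP bool(<) → 0 vs 2 = True. Stack: [True]
POP_JUMP_IF_FALSE → pop True; no jump. Stack: []
LOAD_FAST_LOAD_FAST r,a → push -58,31. Stack: [-58, 31]
BINARY_OP & → -58 & 31 = 6. Stack: [6]
STORE_FAST r → r=6. Stack: []
LOAD_FAST i → push 0. Stack: [0]
LOAD_CONST → push 1. Stack: [0, 1]
BINARY_OP + → 0 + 1 = 1. Stack: [1]
STORE_FAST i → i=1. Stack: []
LOAD_FAST i → push 1. Stack: [1]
LOAD_CONST → push 2. Stack: [1, 2]
COMPARE_OP bool(<) → 1 vs 2 = True. Stack: [True]
POP_JUMP_IF_FALSE → pop True; no jump. Stack: []
LOAD_FAST_LOAD_FAST r,a → push 6,31. Stack: [6, 31]
BINARY_OP & → 6 & 31 = 6. Stack: [6]
STORE_FAST r → r=6. Stack: []
LOAD_FAST i → push 1. Stack: [1]
LOAD_CONST → push 1. Stack: [1, 1]
BINARY_OP + → 1 + 1 = 2. Stack: [2]
STORE_FAST i → i=2. Stack: []
LOAD_FAST i → push 2. Stack: [2]
LOAD_CONST → push 2. Stack: [2, 2]
COMPARE_OP bool(<) → 2 vs 2 = False. Stack: [False]
POP_JUMP_IF_FALSE → pop False; jump. Stack: []
LOAD_FAST r → push 6. Stack: [6]
RETURN_VALUE → return 6.

6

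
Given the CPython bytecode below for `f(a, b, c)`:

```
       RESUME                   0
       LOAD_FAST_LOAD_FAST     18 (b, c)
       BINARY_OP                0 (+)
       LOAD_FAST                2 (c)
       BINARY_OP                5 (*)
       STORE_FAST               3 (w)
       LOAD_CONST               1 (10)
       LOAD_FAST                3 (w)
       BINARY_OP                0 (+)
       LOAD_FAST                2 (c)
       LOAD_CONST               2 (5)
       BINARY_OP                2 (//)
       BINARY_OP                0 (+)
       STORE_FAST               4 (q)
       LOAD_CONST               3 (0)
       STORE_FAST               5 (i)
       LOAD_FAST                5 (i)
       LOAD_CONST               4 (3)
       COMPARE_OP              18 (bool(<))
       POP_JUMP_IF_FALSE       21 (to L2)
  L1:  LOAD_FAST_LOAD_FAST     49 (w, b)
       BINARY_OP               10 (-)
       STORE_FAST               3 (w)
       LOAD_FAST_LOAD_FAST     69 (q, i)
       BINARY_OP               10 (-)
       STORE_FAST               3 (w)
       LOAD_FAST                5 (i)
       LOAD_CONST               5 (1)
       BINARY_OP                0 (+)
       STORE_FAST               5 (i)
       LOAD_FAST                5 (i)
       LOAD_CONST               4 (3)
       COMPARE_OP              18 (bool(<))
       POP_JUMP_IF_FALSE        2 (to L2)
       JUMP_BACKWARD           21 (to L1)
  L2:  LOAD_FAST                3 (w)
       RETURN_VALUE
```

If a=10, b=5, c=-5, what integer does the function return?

LOAD_FAST_LOAD_FAST b,c → push 5,-5. Stack: [5, -5]
BINARY_OP + → 5 + -5 = 0. Stack: [0]
LOAD_FAST c → push -5. Stack: [0, -5]
BINARY_OP * → 0 * -5 = 0. Stack: [0]
STORE_FAST w → w=0. Stack: []
LOAD_CONST → push 10. Stack: [10]
LOAD_FAST w → push 0. Stack: [10, 0]
BINARY_OP + → 10 + 0 = 10. Stack: [10]
LOAD_FAST c → push -5. Stack: [10, -5]
LOAD_CONST → push 5. Stack: [10, -5, 5]
BINARY_OP // → -5 // 5 = -1. Stack: [10, -1]
BINARY_OP + → 10 + -1 = 9. Stack: [9]
STORE_FAST q → q=9. Stack: []
LOAD_CONST → push 0. Stack: [0]
STORE_FAST i → i=0. Stack: []
LOAD_FAST i → push 0. Stack: [0]
LOAD_CONST → push 3. Stack: [0, 3]
COMPARE_OP bool(<) → 0 vs 3 = True. Stack: [True]
POP_JUMP_IF_FALSE → pop True; no jump. Stack: []
LOAD_FAST_LOAD_FAST w,b → push 0,5. Stack: [0, 5]
BINARY_OP - → 0 - 5 = -5. Stack: [-5]
STORE_FAST w → w=-5. Stack: []
LOAD_FAST_LOAD_FAST q,i → push 9,0. Stack: [9, 0]
BINARY_OP - → 9 - 0 = 9. Stack: [9]
STORE_FAST w → w=9. Stack: []
LOAD_FAST i → push 0. Stack: [0]
LOAD_CONST → push 1. Stack: [0, 1]
BINARY_OP + → 0 + 1 = 1. Stack: [1]
STORE_FAST i → i=1. Stack: []
LOAD_FAST i → push 1. Stack: [1]
LOAD_CONST → push 3. Stack: [1, 3]
COMPARE_OP bool(<) → 1 vs 3 = True. Stack: [True]
POP_JUMP_IF_FALSE → pop True; no jump. Stack: []
LOAD_FAST_LOAD_FAST w,b → push 9,5. Stack: [9, 5]
BINARY_OP - → 9 - 5 = 4. Stack: [4]
STORE_FAST w → w=4. Stack: []
LOAD_FAST_LOAD_FAST q,i → push 9,1. Stack: [9, 1]
BINARY_OP - → 9 - 1 = 8. Stack: [8]
STORE_FAST w → w=8. Stack: []
LOAD_FAST i → push 1. Stack: [1]
LOAD_CONST → push 1. Stack: [1, 1]
BINARY_OP + → 1 + 1 = 2. Stack: [2]
STORE_FAST i → i=2. Stack: []
LOAD_FAST i → push 2. Stack: [2]
LOAD_CONST → push 3. Stack: [2, 3]
COMPARE_OP bool(<) → 2 vs 3 = True. Stack: [True]
POP_JUMP_IF_FALSE → pop True; no jump. Stack: []
LOAD_FAST_LOAD_FAST w,b → push 8,5. Stack: [8, 5]
BINARY_OP - → 8 - 5 = 3. Stack: [3]
STORE_FAST w → w=3. Stack: []
LOAD_FAST_LOAD_FAST q,i → push 9,2. Stack: [9, 2]
BINARY_OP - → 9 - 2 = 7. Stack: [7]
STORE_FAST w → w=7. Stack: []
LOAD_FAST i → push 2. Stack: [2]
LOAD_CONST → push 1. Stack: [2, 1]
BINARY_OP + → 2 + 1 = 3. Stack: [3]
STORE_FAST i → i=3. Stack: []
LOAD_FAST i → push 3. Stack: [3]
LOAD_CONST → push 3. Stack: [3, 3]
COMPARE_OP bool(<) → 3 vs 3 = False. Stack: [False]
POP_JUMP_IF_FALSE → pop False; jump. Stack: []
LOAD_FAST w → push 7. Stack: [7]
RETURN_VALUE → return 7.

7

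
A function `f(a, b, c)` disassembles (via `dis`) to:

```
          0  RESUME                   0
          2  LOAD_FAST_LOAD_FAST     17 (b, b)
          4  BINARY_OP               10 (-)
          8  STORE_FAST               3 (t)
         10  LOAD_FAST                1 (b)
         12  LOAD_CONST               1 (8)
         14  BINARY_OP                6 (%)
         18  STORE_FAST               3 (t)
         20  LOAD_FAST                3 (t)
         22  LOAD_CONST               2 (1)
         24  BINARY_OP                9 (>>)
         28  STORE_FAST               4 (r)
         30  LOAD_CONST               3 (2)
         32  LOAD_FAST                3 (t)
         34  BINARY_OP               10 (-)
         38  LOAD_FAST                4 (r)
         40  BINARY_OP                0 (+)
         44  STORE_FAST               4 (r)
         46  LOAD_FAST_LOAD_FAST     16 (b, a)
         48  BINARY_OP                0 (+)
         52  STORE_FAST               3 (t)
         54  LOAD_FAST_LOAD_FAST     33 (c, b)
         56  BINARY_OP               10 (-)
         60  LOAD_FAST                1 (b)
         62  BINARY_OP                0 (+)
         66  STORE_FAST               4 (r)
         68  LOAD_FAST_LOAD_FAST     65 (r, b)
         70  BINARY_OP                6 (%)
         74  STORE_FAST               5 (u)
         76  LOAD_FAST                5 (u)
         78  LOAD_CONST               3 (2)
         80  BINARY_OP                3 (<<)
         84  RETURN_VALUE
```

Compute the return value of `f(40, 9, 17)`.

32

LOAD_FAST_LOAD_FAST b,b → push 9,9. Stack: [9, 9]
BINARY_OP - → 9 - 9 = 0. Stack: [0]
STORE_FAST t → t=0. Stack: []
LOAD_FAST b → push 9. Stack: [9]
LOAD_CONST → push 8. Stack: [9, 8]
BINARY_OP % → 9 % 8 = 1. Stack: [1]
STORE_FAST t → t=1. Stack: []
LOAD_FAST t → push 1. Stack: [1]
LOAD_CONST → push 1. Stack: [1, 1]
BINARY_OP >> → 1 >> 1 = 0. Stack: [0]
STORE_FAST r → r=0. Stack: []
LOAD_CONST → push 2. Stack: [2]
LOAD_FAST t → push 1. Stack: [2, 1]
BINARY_OP - → 2 - 1 = 1. Stack: [1]
LOAD_FAST r → push 0. Stack: [1, 0]
BINARY_OP + → 1 + 0 = 1. Stack: [1]
STORE_FAST r → r=1. Stack: []
LOAD_FAST_LOAD_FAST b,a → push 9,40. Stack: [9, 40]
BINARY_OP + → 9 + 40 = 49. Stack: [49]
STORE_FAST t → t=49. Stack: []
LOAD_FAST_LOAD_FAST c,b → push 17,9. Stack: [17, 9]
BINARY_OP - → 17 - 9 = 8. Stack: [8]
LOAD_FAST b → push 9. Stack: [8, 9]
BINARY_OP + → 8 + 9 = 17. Stack: [17]
STORE_FAST r → r=17. Stack: []
LOAD_FAST_LOAD_FAST r,b → push 17,9. Stack: [17, 9]
BINARY_OP % → 17 % 9 = 8. Stack: [8]
STORE_FAST u → u=8. Stack: []
LOAD_FAST u → push 8. Stack: [8]
LOAD_CONST → push 2. Stack: [8, 2]
BINARY_OP << → 8 << 2 = 32. Stack: [32]
RETURN_VALUE → return 32.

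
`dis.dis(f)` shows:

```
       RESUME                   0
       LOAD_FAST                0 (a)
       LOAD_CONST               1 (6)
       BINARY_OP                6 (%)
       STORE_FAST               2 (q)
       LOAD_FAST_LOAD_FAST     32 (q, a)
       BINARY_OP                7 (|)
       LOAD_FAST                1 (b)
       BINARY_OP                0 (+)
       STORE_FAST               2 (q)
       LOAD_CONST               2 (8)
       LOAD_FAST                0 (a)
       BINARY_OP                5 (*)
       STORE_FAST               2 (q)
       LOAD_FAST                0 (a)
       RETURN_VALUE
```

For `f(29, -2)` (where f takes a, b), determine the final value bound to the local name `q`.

232

LOAD_FAST a → push 29. Stack: [29]
LOAD_CONST → push 6. Stack: [29, 6]
BINARY_OP % → 29 % 6 = 5. Stack: [5]
STORE_FAST q → q=5. Stack: []
LOAD_FAST_LOAD_FAST q,a → push 5,29. Stack: [5, 29]
BINARY_OP | → 5 | 29 = 29. Stack: [29]
LOAD_FAST b → push -2. Stack: [29, -2]
BINARY_OP + → 29 + -2 = 27. Stack: [27]
STORE_FAST q → q=27. Stack: []
LOAD_CONST → push 8. Stack: [8]
LOAD_FAST a → push 29. Stack: [8, 29]
BINARY_OP * → 8 * 29 = 232. Stack: [232]
STORE_FAST q → q=232. Stack: []
LOAD_FAST a → push 29. Stack: [29]
RETURN_VALUE → return 29.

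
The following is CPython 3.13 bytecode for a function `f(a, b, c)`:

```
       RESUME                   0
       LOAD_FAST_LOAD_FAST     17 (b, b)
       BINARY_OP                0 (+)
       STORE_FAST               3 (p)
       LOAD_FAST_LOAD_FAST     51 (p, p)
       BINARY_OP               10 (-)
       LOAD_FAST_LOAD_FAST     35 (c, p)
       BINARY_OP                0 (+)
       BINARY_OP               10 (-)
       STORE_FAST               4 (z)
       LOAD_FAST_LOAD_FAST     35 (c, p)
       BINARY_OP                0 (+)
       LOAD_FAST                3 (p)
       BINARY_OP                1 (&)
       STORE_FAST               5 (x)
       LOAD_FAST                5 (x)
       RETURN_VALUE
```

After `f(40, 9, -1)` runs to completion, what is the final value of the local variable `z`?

LOAD_FAST_LOAD_FAST b,b → push 9,9. Stack: [9, 9]
BINARY_OP + → 9 + 9 = 18. Stack: [18]
STORE_FAST p → p=18. Stack: []
LOAD_FAST_LOAD_FAST p,p → push 18,18. Stack: [18, 18]
BINARY_OP - → 18 - 18 = 0. Stack: [0]
LOAD_FAST_LOAD_FAST c,p → push -1,18. Stack: [0, -1, 18]
BINARY_OP + → -1 + 18 = 17. Stack: [0, 17]
BINARY_OP - → 0 - 17 = -17. Stack: [-17]
STORE_FAST z → z=-17. Stack: []
LOAD_FAST_LOAD_FAST c,p → push -1,18. Stack: [-1, 18]
BINARY_OP + → -1 + 18 = 17. Stack: [17]
LOAD_FAST p → push 18. Stack: [17, 18]
BINARY_OP & → 17 & 18 = 16. Stack: [16]
STORE_FAST x → x=16. Stack: []
LOAD_FAST x → push 16. Stack: [16]
RETURN_VALUE → return 16.

-17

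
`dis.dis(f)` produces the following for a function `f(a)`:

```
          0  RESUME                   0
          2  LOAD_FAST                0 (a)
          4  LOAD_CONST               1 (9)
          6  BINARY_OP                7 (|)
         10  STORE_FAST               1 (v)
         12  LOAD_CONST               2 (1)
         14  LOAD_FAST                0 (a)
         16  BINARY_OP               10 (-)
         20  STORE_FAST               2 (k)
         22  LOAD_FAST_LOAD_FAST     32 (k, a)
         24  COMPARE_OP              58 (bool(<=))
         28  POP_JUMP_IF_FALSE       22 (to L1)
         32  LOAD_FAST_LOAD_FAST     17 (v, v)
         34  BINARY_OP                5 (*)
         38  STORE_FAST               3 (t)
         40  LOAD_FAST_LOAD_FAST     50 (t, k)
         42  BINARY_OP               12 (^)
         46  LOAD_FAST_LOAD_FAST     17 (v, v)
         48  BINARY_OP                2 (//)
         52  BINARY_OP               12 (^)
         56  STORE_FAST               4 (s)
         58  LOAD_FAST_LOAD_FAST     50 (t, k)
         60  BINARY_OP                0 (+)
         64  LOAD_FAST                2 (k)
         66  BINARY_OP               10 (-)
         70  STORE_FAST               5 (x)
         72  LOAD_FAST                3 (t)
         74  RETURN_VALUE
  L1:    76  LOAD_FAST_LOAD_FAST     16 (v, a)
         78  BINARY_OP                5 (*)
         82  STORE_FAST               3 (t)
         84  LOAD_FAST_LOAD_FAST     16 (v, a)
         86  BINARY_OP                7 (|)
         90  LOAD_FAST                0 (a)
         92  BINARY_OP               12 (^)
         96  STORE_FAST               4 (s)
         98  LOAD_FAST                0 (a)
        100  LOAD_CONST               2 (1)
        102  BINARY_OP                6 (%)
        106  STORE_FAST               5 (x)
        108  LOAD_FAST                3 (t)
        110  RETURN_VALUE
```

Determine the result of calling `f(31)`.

LOAD_FAST a → push 31. Stack: [31]
LOAD_CONST → push 9. Stack: [31, 9]
BINARY_OP | → 31 | 9 = 31. Stack: [31]
STORE_FAST v → v=31. Stack: []
LOAD_CONST → push 1. Stack: [1]
LOAD_FAST a → push 31. Stack: [1, 31]
BINARY_OP - → 1 - 31 = -30. Stack: [-30]
STORE_FAST k → k=-30. Stack: []
LOAD_FAST_LOAD_FAST k,a → push -30,31. Stack: [-30, 31]
COMPARE_OP bool(<=) → -30 vs 31 = True. Stack: [True]
POP_JUMP_IF_FALSE → pop True; no jump. Stack: []
LOAD_FAST_LOAD_FAST v,v → push 31,31. Stack: [31, 31]
BINARY_OP * → 31 * 31 = 961. Stack: [961]
STORE_FAST t → t=961. Stack: []
LOAD_FAST_LOAD_FAST t,k → push 961,-30. Stack: [961, -30]
BINARY_OP ^ → 961 ^ -30 = -989. Stack: [-989]
LOAD_FAST_LOAD_FAST v,v → push 31,31. Stack: [-989, 31, 31]
BINARY_OP // → 31 // 31 = 1. Stack: [-989, 1]
BINARY_OP ^ → -989 ^ 1 = -990. Stack: [-990]
STORE_FAST s → s=-990. Stack: []
LOAD_FAST_LOAD_FAST t,k → push 961,-30. Stack: [961, -30]
BINARY_OP + → 961 + -30 = 931. Stack: [931]
LOAD_FAST k → push -30. Stack: [931, -30]
BINARY_OP - → 931 - -30 = 961. Stack: [961]
STORE_FAST x → x=961. Stack: []
LOAD_FAST t → push 961. Stack: [961]
RETURN_VALUE → return 961.

961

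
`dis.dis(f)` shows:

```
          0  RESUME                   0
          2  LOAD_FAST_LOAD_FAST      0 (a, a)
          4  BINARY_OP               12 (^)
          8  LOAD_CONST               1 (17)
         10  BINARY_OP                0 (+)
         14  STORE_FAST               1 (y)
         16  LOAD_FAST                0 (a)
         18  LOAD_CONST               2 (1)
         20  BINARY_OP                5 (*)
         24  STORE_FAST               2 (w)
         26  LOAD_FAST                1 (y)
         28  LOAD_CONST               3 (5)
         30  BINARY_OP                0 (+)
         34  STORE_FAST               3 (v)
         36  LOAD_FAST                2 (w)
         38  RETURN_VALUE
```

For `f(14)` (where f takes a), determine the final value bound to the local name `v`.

LOAD_FAST_LOAD_FAST a,a → push 14,14. Stack: [14, 14]
BINARY_OP ^ → 14 ^ 14 = 0. Stack: [0]
LOAD_CONST → push 17. Stack: [0, 17]
BINARY_OP + → 0 + 17 = 17. Stack: [17]
STORE_FAST y → y=17. Stack: []
LOAD_FAST a → push 14. Stack: [14]
LOAD_CONST → push 1. Stack: [14, 1]
BINARY_OP * → 14 * 1 = 14. Stack: [14]
STORE_FAST w → w=14. Stack: []
LOAD_FAST y → push 17. Stack: [17]
LOAD_CONST → push 5. Stack: [17, 5]
BINARY_OP + → 17 + 5 = 22. Stack: [22]
STORE_FAST v → v=22. Stack: []
LOAD_FAST w → push 14. Stack: [14]
RETURN_VALUE → return 14.

22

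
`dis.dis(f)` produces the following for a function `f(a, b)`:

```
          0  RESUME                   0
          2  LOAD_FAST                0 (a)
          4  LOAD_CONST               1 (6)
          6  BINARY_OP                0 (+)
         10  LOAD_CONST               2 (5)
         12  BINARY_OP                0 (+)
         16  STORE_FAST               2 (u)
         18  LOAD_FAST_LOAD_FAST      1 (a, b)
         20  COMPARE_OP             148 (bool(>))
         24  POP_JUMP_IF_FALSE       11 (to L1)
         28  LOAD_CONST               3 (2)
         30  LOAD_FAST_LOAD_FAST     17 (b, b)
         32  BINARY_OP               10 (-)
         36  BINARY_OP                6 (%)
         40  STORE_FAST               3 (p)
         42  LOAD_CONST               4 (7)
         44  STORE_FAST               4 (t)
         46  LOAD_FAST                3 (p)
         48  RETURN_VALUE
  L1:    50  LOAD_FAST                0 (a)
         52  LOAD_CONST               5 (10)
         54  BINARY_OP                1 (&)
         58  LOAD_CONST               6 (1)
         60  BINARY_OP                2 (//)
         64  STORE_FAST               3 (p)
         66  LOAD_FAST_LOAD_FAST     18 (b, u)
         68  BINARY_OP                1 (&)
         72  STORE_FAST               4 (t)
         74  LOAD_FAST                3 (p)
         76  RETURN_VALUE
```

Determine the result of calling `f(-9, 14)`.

2

LOAD_FAST a → push -9. Stack: [-9]
LOAD_CONST → push 6. Stack: [-9, 6]
BINARY_OP + → -9 + 6 = -3. Stack: [-3]
LOAD_CONST → push 5. Stack: [-3, 5]
BINARY_OP + → -3 + 5 = 2. Stack: [2]
STORE_FAST u → u=2. Stack: []
LOAD_FAST_LOAD_FAST a,b → push -9,14. Stack: [-9, 14]
COMPARE_OP bool(>) → -9 vs 14 = False. Stack: [False]
POP_JUMP_IF_FALSE → pop False; jump. Stack: []
LOAD_FAST a → push -9. Stack: [-9]
LOAD_CONST → push 10. Stack: [-9, 10]
BINARY_OP & → -9 & 10 = 2. Stack: [2]
LOAD_CONST → push 1. Stack: [2, 1]
BINARY_OP // → 2 // 1 = 2. Stack: [2]
STORE_FAST p → p=2. Stack: []
LOAD_FAST_LOAD_FAST b,u → push 14,2. Stack: [14, 2]
BINARY_OP & → 14 & 2 = 2. Stack: [2]
STORE_FAST t → t=2. Stack: []
LOAD_FAST p → push 2. Stack: [2]
RETURN_VALUE → return 2.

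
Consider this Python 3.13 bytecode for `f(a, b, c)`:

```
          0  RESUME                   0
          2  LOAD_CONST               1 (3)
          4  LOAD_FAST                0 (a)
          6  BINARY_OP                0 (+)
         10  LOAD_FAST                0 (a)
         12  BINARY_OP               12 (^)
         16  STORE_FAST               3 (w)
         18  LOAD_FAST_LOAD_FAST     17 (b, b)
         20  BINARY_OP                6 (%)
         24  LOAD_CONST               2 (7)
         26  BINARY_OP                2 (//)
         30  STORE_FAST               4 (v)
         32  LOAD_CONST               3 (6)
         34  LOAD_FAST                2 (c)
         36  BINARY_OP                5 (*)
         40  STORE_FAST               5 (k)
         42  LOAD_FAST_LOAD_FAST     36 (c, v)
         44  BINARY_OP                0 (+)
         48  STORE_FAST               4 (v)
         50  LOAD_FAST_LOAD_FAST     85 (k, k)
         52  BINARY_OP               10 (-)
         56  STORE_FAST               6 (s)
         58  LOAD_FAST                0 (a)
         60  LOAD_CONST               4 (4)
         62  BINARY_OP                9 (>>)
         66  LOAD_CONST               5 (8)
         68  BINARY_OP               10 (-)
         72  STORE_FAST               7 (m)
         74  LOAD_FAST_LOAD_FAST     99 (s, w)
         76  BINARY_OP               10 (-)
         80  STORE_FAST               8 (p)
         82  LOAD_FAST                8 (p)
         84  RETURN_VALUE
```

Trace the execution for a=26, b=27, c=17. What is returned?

-7

LOAD_CONST → push 3. Stack: [3]
LOAD_FAST a → push 26. Stack: [3, 26]
BINARY_OP + → 3 + 26 = 29. Stack: [29]
LOAD_FAST a → push 26. Stack: [29, 26]
BINARY_OP ^ → 29 ^ 26 = 7. Stack: [7]
STORE_FAST w → w=7. Stack: []
LOAD_FAST_LOAD_FAST b,b → push 27,27. Stack: [27, 27]
BINARY_OP % → 27 % 27 = 0. Stack: [0]
LOAD_CONST → push 7. Stack: [0, 7]
BINARY_OP // → 0 // 7 = 0. Stack: [0]
STORE_FAST v → v=0. Stack: []
LOAD_CONST → push 6. Stack: [6]
LOAD_FAST c → push 17. Stack: [6, 17]
BINARY_OP * → 6 * 17 = 102. Stack: [102]
STORE_FAST k → k=102. Stack: []
LOAD_FAST_LOAD_FAST c,v → push 17,0. Stack: [17, 0]
BINARY_OP + → 17 + 0 = 17. Stack: [17]
STORE_FAST v → v=17. Stack: []
LOAD_FAST_LOAD_FAST k,k → push 102,102. Stack: [102, 102]
BINARY_OP - → 102 - 102 = 0. Stack: [0]
STORE_FAST s → s=0. Stack: []
LOAD_FAST a → push 26. Stack: [26]
LOAD_CONST → push 4. Stack: [26, 4]
BINARY_OP >> → 26 >> 4 = 1. Stack: [1]
LOAD_CONST → push 8. Stack: [1, 8]
BINARY_OP - → 1 - 8 = -7. Stack: [-7]
STORE_FAST m → m=-7. Stack: []
LOAD_FAST_LOAD_FAST s,w → push 0,7. Stack: [0, 7]
BINARY_OP - → 0 - 7 = -7. Stack: [-7]
STORE_FAST p → p=-7. Stack: []
LOAD_FAST p → push -7. Stack: [-7]
RETURN_VALUE → return -7.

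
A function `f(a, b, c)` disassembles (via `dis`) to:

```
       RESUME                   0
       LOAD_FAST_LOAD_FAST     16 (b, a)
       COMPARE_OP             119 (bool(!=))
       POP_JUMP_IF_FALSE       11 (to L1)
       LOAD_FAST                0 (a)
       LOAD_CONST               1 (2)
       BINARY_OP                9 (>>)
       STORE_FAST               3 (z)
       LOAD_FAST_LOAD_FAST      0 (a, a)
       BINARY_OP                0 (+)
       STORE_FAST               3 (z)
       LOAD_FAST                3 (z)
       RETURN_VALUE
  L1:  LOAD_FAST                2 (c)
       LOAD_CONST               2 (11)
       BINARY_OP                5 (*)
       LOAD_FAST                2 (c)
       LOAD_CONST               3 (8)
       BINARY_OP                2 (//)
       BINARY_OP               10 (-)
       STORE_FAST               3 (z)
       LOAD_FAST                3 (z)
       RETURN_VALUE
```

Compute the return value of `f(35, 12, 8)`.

LOAD_FAST_LOAD_FAST b,a → push 12,35. Stack: [12, 35]
COMPARE_OP bool(!=) → 12 vs 35 = True. Stack: [True]
POP_JUMP_IF_FALSE → pop True; no jump. Stack: []
LOAD_FAST a → push 35. Stack: [35]
LOAD_CONST → push 2. Stack: [35, 2]
BINARY_OP >> → 35 >> 2 = 8. Stack: [8]
STORE_FAST z → z=8. Stack: []
LOAD_FAST_LOAD_FAST a,a → push 35,35. Stack: [35, 35]
BINARY_OP + → 35 + 35 = 70. Stack: [70]
STORE_FAST z → z=70. Stack: []
LOAD_FAST z → push 70. Stack: [70]
RETURN_VALUE → return 70.

70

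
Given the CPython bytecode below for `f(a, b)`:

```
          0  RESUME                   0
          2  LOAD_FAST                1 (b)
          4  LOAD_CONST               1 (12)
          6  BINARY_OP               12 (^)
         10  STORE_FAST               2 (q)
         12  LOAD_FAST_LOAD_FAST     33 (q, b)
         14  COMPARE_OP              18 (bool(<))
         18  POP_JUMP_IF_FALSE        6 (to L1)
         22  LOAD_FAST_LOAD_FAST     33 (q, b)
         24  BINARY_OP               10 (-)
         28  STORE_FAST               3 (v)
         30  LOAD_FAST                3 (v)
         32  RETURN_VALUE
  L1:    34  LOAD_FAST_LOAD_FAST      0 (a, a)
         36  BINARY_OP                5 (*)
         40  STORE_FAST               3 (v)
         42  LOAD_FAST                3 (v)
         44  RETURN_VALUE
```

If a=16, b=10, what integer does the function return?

-4

LOAD_FAST b → push 10. Stack: [10]
LOAD_CONST → push 12. Stack: [10, 12]
BINARY_OP ^ → 10 ^ 12 = 6. Stack: [6]
STORE_FAST q → q=6. Stack: []
LOAD_FAST_LOAD_FAST q,b → push 6,10. Stack: [6, 10]
COMPARE_OP bool(<) → 6 vs 10 = True. Stack: [True]
POP_JUMP_IF_FALSE → pop True; no jump. Stack: []
LOAD_FAST_LOAD_FAST q,b → push 6,10. Stack: [6, 10]
BINARY_OP - → 6 - 10 = -4. Stack: [-4]
STORE_FAST v → v=-4. Stack: []
LOAD_FAST v → push -4. Stack: [-4]
RETURN_VALUE → return -4.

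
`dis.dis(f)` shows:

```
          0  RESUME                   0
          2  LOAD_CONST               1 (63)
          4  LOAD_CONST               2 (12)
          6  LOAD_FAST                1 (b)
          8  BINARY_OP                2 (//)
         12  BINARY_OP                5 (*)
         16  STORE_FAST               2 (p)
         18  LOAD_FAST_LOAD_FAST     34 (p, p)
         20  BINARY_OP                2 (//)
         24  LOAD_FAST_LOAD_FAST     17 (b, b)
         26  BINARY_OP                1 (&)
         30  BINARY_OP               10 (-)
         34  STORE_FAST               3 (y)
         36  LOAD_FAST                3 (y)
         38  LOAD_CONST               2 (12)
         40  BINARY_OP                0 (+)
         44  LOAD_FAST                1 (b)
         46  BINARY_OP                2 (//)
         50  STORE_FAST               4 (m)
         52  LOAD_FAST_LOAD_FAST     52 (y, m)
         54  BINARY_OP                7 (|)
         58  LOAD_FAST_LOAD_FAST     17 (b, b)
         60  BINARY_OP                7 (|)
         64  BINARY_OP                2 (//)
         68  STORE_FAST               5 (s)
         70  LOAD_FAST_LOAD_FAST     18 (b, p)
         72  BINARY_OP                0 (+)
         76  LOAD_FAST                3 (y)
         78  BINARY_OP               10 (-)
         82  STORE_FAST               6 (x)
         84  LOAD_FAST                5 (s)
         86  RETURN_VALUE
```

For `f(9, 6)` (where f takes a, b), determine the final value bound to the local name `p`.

126

LOAD_CONST → push 63. Stack: [63]
LOAD_CONST → push 12. Stack: [63, 12]
LOAD_FAST b → push 6. Stack: [63, 12, 6]
BINARY_OP // → 12 // 6 = 2. Stack: [63, 2]
BINARY_OP * → 63 * 2 = 126. Stack: [126]
STORE_FAST p → p=126. Stack: []
LOAD_FAST_LOAD_FAST p,p → push 126,126. Stack: [126, 126]
BINARY_OP // → 126 // 126 = 1. Stack: [1]
LOAD_FAST_LOAD_FAST b,b → push 6,6. Stack: [1, 6, 6]
BINARY_OP & → 6 & 6 = 6. Stack: [1, 6]
BINARY_OP - → 1 - 6 = -5. Stack: [-5]
STORE_FAST y → y=-5. Stack: []
LOAD_FAST y → push -5. Stack: [-5]
LOAD_CONST → push 12. Stack: [-5, 12]
BINARY_OP + → -5 + 12 = 7. Stack: [7]
LOAD_FAST b → push 6. Stack: [7, 6]
BINARY_OP // → 7 // 6 = 1. Stack: [1]
STORE_FAST m → m=1. Stack: []
LOAD_FAST_LOAD_FAST y,m → push -5,1. Stack: [-5, 1]
BINARY_OP | → -5 | 1 = -5. Stack: [-5]
LOAD_FAST_LOAD_FAST b,b → push 6,6. Stack: [-5, 6, 6]
BINARY_OP | → 6 | 6 = 6. Stack: [-5, 6]
BINARY_OP // → -5 // 6 = -1. Stack: [-1]
STORE_FAST s → s=-1. Stack: []
LOAD_FAST_LOAD_FAST b,p → push 6,126. Stack: [6, 126]
BINARY_OP + → 6 + 126 = 132. Stack: [132]
LOAD_FAST y → push -5. Stack: [132, -5]
BINARY_OP - → 132 - -5 = 137. Stack: [137]
STORE_FAST x → x=137. Stack: []
LOAD_FAST s → push -1. Stack: [-1]
RETURN_VALUE → return -1.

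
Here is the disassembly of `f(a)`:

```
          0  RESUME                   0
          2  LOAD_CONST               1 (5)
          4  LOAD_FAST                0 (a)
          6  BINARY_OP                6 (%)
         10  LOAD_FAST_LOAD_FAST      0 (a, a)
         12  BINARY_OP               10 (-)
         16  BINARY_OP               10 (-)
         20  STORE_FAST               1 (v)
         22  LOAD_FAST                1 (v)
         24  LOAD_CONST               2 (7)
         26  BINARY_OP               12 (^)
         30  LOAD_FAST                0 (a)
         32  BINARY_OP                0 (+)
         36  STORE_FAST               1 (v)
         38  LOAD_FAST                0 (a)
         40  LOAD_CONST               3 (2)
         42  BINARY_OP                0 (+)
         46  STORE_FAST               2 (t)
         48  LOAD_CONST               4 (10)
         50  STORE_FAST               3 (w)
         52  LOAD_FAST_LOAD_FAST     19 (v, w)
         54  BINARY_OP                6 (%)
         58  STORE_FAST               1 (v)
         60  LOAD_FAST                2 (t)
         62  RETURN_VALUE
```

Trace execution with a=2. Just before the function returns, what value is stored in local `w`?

10

LOAD_CONST → push 5. Stack: [5]
LOAD_FAST a → push 2. Stack: [5, 2]
BINARY_OP % → 5 % 2 = 1. Stack: [1]
LOAD_FAST_LOAD_FAST a,a → push 2,2. Stack: [1, 2, 2]
BINARY_OP - → 2 - 2 = 0. Stack: [1, 0]
BINARY_OP - → 1 - 0 = 1. Stack: [1]
STORE_FAST v → v=1. Stack: []
LOAD_FAST v → push 1. Stack: [1]
LOAD_CONST → push 7. Stack: [1, 7]
BINARY_OP ^ → 1 ^ 7 = 6. Stack: [6]
LOAD_FAST a → push 2. Stack: [6, 2]
BINARY_OP + → 6 + 2 = 8. Stack: [8]
STORE_FAST v → v=8. Stack: []
LOAD_FAST a → push 2. Stack: [2]
LOAD_CONST → push 2. Stack: [2, 2]
BINARY_OP + → 2 + 2 = 4. Stack: [4]
STORE_FAST t → t=4. Stack: []
LOAD_CONST → push 10. Stack: [10]
STORE_FAST w → w=10. Stack: []
LOAD_FAST_LOAD_FAST v,w → push 8,10. Stack: [8, 10]
BINARY_OP % → 8 % 10 = 8. Stack: [8]
STORE_FAST v → v=8. Stack: []
LOAD_FAST t → push 4. Stack: [4]
RETURN_VALUE → return 4.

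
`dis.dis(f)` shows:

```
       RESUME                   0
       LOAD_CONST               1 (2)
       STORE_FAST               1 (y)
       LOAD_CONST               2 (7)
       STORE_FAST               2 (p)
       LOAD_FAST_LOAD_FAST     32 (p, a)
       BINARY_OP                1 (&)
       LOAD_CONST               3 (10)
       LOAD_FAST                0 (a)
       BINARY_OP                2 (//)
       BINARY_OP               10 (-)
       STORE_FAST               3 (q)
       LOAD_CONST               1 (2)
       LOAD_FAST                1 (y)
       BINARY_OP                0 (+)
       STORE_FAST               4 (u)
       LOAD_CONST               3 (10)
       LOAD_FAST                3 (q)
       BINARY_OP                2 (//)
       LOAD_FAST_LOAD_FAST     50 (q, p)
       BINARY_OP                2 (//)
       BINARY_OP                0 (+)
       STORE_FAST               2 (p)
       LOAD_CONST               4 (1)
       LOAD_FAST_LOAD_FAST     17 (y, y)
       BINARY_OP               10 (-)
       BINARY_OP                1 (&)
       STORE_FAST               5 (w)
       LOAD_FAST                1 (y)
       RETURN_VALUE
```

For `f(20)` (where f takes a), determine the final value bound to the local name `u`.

LOAD_CONST → push 2. Stack: [2]
STORE_FAST y → y=2. Stack: []
LOAD_CONST → push 7. Stack: [7]
STORE_FAST p → p=7. Stack: []
LOAD_FAST_LOAD_FAST p,a → push 7,20. Stack: [7, 20]
BINARY_OP & → 7 & 20 = 4. Stack: [4]
LOAD_CONST → push 10. Stack: [4, 10]
LOAD_FAST a → push 20. Stack: [4, 10, 20]
BINARY_OP // → 10 // 20 = 0. Stack: [4, 0]
BINARY_OP - → 4 - 0 = 4. Stack: [4]
STORE_FAST q → q=4. Stack: []
LOAD_CONST → push 2. Stack: [2]
LOAD_FAST y → push 2. Stack: [2, 2]
BINARY_OP + → 2 + 2 = 4. Stack: [4]
STORE_FAST u → u=4. Stack: []
LOAD_CONST → push 10. Stack: [10]
LOAD_FAST q → push 4. Stack: [10, 4]
BINARY_OP // → 10 // 4 = 2. Stack: [2]
LOAD_FAST_LOAD_FAST q,p → push 4,7. Stack: [2, 4, 7]
BINARY_OP // → 4 // 7 = 0. Stack: [2, 0]
BINARY_OP + → 2 + 0 = 2. Stack: [2]
STORE_FAST p → p=2. Stack: []
LOAD_CONST → push 1. Stack: [1]
LOAD_FAST_LOAD_FAST y,y → push 2,2. Stack: [1, 2, 2]
BINARY_OP - → 2 - 2 = 0. Stack: [1, 0]
BINARY_OP & → 1 & 0 = 0. Stack: [0]
STORE_FAST w → w=0. Stack: []
LOAD_FAST y → push 2. Stack: [2]
RETURN_VALUE → return 2.

4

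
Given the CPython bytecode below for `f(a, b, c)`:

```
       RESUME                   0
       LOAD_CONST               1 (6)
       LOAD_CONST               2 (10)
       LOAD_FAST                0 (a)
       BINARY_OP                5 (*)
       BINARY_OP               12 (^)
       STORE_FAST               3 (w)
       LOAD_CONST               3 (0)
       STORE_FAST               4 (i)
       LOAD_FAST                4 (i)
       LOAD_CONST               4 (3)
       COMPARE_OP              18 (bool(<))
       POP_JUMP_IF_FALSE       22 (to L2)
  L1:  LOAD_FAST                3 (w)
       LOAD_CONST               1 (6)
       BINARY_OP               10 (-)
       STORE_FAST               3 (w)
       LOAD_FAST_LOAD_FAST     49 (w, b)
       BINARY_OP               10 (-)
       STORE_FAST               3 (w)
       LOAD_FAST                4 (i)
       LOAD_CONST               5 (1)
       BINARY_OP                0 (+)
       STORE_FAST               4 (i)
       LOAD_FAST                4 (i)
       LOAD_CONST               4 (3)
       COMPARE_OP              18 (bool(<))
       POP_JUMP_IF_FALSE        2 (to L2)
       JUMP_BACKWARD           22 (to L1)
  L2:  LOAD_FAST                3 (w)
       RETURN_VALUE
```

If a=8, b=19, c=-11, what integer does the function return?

LOAD_CONST → push 6. Stack: [6]
LOAD_CONST → push 10. Stack: [6, 10]
LOAD_FAST a → push 8. Stack: [6, 10, 8]
BINARY_OP * → 10 * 8 = 80. Stack: [6, 80]
BINARY_OP ^ → 6 ^ 80 = 86. Stack: [86]
STORE_FAST w → w=86. Stack: []
LOAD_CONST → push 0. Stack: [0]
STORE_FAST i → i=0. Stack: []
LOAD_FAST i → push 0. Stack: [0]
LOAD_CONST → push 3. Stack: [0, 3]
COMPARE_OP bool(<) → 0 vs 3 = True. Stack: [True]
POP_JUMP_IF_FALSE → pop True; no jump. Stack: []
LOAD_FAST w → push 86. Stack: [86]
LOAD_CONST → push 6. Stack: [86, 6]
BINARY_OP - → 86 - 6 = 80. Stack: [80]
STORE_FAST w → w=80. Stack: []
LOAD_FAST_LOAD_FAST w,b → push 80,19. Stack: [80, 19]
BINARY_OP - → 80 - 19 = 61. Stack: [61]
STORE_FAST w → w=61. Stack: []
LOAD_FAST i → push 0. Stack: [0]
LOAD_CONST → push 1. Stack: [0, 1]
BINARY_OP + → 0 + 1 = 1. Stack: [1]
STORE_FAST i → i=1. Stack: []
LOAD_FAST i → push 1. Stack: [1]
LOAD_CONST → push 3. Stack: [1, 3]
COMPARE_OP bool(<) → 1 vs 3 = True. Stack: [True]
POP_JUMP_IF_FALSE → pop True; no jump. Stack: []
LOAD_FAST w → push 61. Stack: [61]
LOAD_CONST → push 6. Stack: [61, 6]
BINARY_OP - → 61 - 6 = 55. Stack: [55]
STORE_FAST w → w=55. Stack: []
LOAD_FAST_LOAD_FAST w,b → push 55,19. Stack: [55, 19]
BINARY_OP - → 55 - 19 = 36. Stack: [36]
STORE_FAST w → w=36. Stack: []
LOAD_FAST i → push 1. Stack: [1]
LOAD_CONST → push 1. Stack: [1, 1]
BINARY_OP + → 1 + 1 = 2. Stack: [2]
STORE_FAST i → i=2. Stack: []
LOAD_FAST i → push 2. Stack: [2]
LOAD_CONST → push 3. Stack: [2, 3]
COMPARE_OP bool(<) → 2 vs 3 = True. Stack: [True]
POP_JUMP_IF_FALSE → pop True; no jump. Stack: []
LOAD_FAST w → push 36. Stack: [36]
LOAD_CONST → push 6. Stack: [36, 6]
BINARY_OP - → 36 - 6 = 30. Stack: [30]
STORE_FAST w → w=30. Stack: []
LOAD_FAST_LOAD_FAST w,b → push 30,19. Stack: [30, 19]
BINARY_OP - → 30 - 19 = 11. Stack: [11]
STORE_FAST w → w=11. Stack: []
LOAD_FAST i → push 2. Stack: [2]
LOAD_CONST → push 1. Stack: [2, 1]
BINARY_OP + → 2 + 1 = 3. Stack: [3]
STORE_FAST i → i=3. Stack: []
LOAD_FAST i → push 3. Stack: [3]
LOAD_CONST → push 3. Stack: [3, 3]
COMPARE_OP bool(<) → 3 vs 3 = False. Stack: [False]
POP_JUMP_IF_FALSE → pop False; jump. Stack: []
LOAD_FAST w → push 11. Stack: [11]
RETURN_VALUE → return 11.

11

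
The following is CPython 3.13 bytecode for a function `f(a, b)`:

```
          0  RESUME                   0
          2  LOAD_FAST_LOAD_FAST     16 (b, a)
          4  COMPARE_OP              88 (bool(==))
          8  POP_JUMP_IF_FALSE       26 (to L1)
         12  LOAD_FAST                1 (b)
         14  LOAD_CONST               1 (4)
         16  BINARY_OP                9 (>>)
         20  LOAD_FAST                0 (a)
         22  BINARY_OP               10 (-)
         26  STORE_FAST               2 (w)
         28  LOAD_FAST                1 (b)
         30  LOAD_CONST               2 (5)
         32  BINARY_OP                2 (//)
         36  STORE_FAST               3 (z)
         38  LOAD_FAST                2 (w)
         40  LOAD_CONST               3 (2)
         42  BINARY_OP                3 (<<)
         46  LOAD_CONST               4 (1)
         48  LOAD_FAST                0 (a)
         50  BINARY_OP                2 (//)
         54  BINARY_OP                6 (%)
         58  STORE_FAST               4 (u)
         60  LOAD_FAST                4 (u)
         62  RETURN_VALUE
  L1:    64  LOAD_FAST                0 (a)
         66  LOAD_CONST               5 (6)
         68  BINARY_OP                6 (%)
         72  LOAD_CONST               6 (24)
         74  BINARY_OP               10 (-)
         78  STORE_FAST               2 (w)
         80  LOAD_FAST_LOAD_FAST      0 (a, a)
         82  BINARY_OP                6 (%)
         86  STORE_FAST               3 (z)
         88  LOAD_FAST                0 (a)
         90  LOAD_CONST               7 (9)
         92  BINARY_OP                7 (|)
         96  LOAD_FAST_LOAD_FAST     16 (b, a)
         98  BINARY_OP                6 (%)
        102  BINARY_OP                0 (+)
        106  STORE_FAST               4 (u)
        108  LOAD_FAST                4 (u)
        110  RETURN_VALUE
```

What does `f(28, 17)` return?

46

LOAD_FAST_LOAD_FAST b,a → push 17,28. Stack: [17, 28]
COMPARE_OP bool(==) → 17 vs 28 = False. Stack: [False]
POP_JUMP_IF_FALSE → pop False; jump. Stack: []
LOAD_FAST a → push 28. Stack: [28]
LOAD_CONST → push 6. Stack: [28, 6]
BINARY_OP % → 28 % 6 = 4. Stack: [4]
LOAD_CONST → push 24. Stack: [4, 24]
BINARY_OP - → 4 - 24 = -20. Stack: [-20]
STORE_FAST w → w=-20. Stack: []
LOAD_FAST_LOAD_FAST a,a → push 28,28. Stack: [28, 28]
BINARY_OP % → 28 % 28 = 0. Stack: [0]
STORE_FAST z → z=0. Stack: []
LOAD_FAST a → push 28. Stack: [28]
LOAD_CONST → push 9. Stack: [28, 9]
BINARY_OP | → 28 | 9 = 29. Stack: [29]
LOAD_FAST_LOAD_FAST b,a → push 17,28. Stack: [29, 17, 28]
BINARY_OP % → 17 % 28 = 17. Stack: [29, 17]
BINARY_OP + → 29 + 17 = 46. Stack: [46]
STORE_FAST u → u=46. Stack: []
LOAD_FAST u → push 46. Stack: [46]
RETURN_VALUE → return 46.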